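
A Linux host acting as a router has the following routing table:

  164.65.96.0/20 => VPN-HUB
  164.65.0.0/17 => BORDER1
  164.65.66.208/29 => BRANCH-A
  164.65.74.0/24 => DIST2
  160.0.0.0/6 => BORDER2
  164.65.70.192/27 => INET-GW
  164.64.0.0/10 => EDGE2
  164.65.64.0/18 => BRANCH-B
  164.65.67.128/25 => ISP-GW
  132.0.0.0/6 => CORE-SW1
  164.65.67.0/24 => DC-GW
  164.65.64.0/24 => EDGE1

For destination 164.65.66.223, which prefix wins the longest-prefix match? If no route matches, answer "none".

164.65.64.0/18

Entries matching 164.65.66.223:
  164.64.0.0/10 (164.64.0.0 - 164.127.255.255)
  164.65.0.0/17 (164.65.0.0 - 164.65.127.255)
  164.65.64.0/18 (164.65.64.0 - 164.65.127.255)
Most specific is 164.65.64.0/18.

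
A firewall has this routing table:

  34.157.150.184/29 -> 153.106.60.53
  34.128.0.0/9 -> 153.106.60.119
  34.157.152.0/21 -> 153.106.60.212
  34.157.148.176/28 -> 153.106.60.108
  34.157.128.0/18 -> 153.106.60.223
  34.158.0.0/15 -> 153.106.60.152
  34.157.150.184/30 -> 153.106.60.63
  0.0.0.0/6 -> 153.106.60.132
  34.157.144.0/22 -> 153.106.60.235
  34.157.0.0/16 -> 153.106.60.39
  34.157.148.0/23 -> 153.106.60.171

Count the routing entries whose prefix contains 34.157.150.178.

3

Prefixes containing 34.157.150.178:
  34.128.0.0/9 (34.128.0.0 - 34.255.255.255)
  34.157.0.0/16 (34.157.0.0 - 34.157.255.255)
  34.157.128.0/18 (34.157.128.0 - 34.157.191.255)
Total matching entries: 3.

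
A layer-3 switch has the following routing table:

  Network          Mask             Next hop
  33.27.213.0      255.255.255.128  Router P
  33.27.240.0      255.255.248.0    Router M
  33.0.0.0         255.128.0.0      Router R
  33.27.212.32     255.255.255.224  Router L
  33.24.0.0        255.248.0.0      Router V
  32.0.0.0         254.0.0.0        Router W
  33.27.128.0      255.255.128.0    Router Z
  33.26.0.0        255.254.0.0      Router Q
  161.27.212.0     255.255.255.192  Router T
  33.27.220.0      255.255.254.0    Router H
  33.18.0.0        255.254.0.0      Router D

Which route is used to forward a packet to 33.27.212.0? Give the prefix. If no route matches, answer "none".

33.27.128.0/17

Entries matching 33.27.212.0:
  32.0.0.0/7 (32.0.0.0 - 33.255.255.255)
  33.0.0.0/9 (33.0.0.0 - 33.127.255.255)
  33.24.0.0/13 (33.24.0.0 - 33.31.255.255)
  33.26.0.0/15 (33.26.0.0 - 33.27.255.255)
  33.27.128.0/17 (33.27.128.0 - 33.27.255.255)
Most specific is 33.27.128.0/17.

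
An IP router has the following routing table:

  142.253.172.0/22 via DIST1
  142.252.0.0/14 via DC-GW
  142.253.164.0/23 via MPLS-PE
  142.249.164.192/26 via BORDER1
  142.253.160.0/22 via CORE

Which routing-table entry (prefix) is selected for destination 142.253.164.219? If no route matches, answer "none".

Entries matching 142.253.164.219:
  142.252.0.0/14 (142.252.0.0 - 142.255.255.255)
  142.253.164.0/23 (142.253.164.0 - 142.253.165.255)
Most specific is 142.253.164.0/23.

142.253.164.0/23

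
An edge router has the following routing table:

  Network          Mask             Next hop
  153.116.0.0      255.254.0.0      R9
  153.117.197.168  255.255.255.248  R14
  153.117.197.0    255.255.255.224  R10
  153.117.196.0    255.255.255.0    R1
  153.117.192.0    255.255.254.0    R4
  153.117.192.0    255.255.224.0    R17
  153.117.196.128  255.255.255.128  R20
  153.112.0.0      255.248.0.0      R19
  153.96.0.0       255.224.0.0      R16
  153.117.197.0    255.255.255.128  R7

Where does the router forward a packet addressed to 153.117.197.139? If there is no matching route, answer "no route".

Routes whose prefix contains 153.117.197.139:
  153.96.0.0/11 (153.96.0.0 - 153.127.255.255) -> R16
  153.112.0.0/13 (153.112.0.0 - 153.119.255.255) -> R19
  153.116.0.0/15 (153.116.0.0 - 153.117.255.255) -> R9
  153.117.192.0/19 (153.117.192.0 - 153.117.223.255) -> R17
More-specific entries that do NOT match:
  153.117.197.168/29 (153.117.197.168 - 153.117.197.175) does not contain 153.117.197.139
  153.117.197.0/27 (153.117.197.0 - 153.117.197.31) does not contain 153.117.197.139
  153.117.196.128/25 (153.117.196.128 - 153.117.196.255) does not contain 153.117.197.139
  153.117.197.0/25 (153.117.197.0 - 153.117.197.127) does not contain 153.117.197.139
  153.117.196.0/24 (153.117.196.0 - 153.117.196.255) does not contain 153.117.197.139
  153.117.192.0/23 (153.117.192.0 - 153.117.193.255) does not contain 153.117.197.139
Longest matching prefix is /19 -> next hop R17.

R17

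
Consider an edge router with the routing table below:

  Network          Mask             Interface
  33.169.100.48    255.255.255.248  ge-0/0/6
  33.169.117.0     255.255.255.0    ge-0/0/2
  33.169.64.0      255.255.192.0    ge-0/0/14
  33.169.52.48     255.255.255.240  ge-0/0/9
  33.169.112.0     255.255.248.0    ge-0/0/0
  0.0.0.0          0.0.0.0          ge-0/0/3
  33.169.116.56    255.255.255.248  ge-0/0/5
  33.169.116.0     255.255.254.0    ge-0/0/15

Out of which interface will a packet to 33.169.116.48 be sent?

Routes whose prefix contains 33.169.116.48:
  0.0.0.0/0 (default, matches everything) -> ge-0/0/3
  33.169.64.0/18 (33.169.64.0 - 33.169.127.255) -> ge-0/0/14
  33.169.112.0/21 (33.169.112.0 - 33.169.119.255) -> ge-0/0/0
  33.169.116.0/23 (33.169.116.0 - 33.169.117.255) -> ge-0/0/15
More-specific entries that do NOT match:
  33.169.100.48/29 (33.169.100.48 - 33.169.100.55) does not contain 33.169.116.48
  33.169.116.56/29 (33.169.116.56 - 33.169.116.63) does not contain 33.169.116.48
  33.169.52.48/28 (33.169.52.48 - 33.169.52.63) does not contain 33.169.116.48
  33.169.117.0/24 (33.169.117.0 - 33.169.117.255) does not contain 33.169.116.48
Longest matching prefix is /23 -> interface ge-0/0/15.

ge-0/0/15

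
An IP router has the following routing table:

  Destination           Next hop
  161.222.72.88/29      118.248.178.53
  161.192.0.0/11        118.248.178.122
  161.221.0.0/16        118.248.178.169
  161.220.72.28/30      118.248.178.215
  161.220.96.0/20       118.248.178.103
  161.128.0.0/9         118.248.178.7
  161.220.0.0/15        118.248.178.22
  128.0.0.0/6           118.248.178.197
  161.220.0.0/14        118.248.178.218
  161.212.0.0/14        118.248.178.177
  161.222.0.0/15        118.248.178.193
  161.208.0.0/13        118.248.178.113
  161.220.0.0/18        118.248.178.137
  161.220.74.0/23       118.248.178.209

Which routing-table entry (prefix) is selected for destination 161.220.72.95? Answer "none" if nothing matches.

161.220.0.0/15

Entries matching 161.220.72.95:
  161.128.0.0/9 (161.128.0.0 - 161.255.255.255)
  161.192.0.0/11 (161.192.0.0 - 161.223.255.255)
  161.220.0.0/14 (161.220.0.0 - 161.223.255.255)
  161.220.0.0/15 (161.220.0.0 - 161.221.255.255)
Most specific is 161.220.0.0/15.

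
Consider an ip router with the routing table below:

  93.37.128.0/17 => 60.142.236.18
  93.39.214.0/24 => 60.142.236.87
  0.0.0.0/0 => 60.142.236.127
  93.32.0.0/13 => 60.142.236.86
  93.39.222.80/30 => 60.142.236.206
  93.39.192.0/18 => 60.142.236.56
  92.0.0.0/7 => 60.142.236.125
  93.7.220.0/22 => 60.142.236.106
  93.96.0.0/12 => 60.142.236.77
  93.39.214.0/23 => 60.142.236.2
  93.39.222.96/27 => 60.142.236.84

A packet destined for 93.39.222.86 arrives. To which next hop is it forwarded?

Routes whose prefix contains 93.39.222.86:
  0.0.0.0/0 (default, matches everything) -> 60.142.236.127
  92.0.0.0/7 (92.0.0.0 - 93.255.255.255) -> 60.142.236.125
  93.32.0.0/13 (93.32.0.0 - 93.39.255.255) -> 60.142.236.86
  93.39.192.0/18 (93.39.192.0 - 93.39.255.255) -> 60.142.236.56
More-specific entries that do NOT match:
  93.39.222.80/30 (93.39.222.80 - 93.39.222.83) does not contain 93.39.222.86
  93.39.222.96/27 (93.39.222.96 - 93.39.222.127) does not contain 93.39.222.86
  93.39.214.0/24 (93.39.214.0 - 93.39.214.255) does not contain 93.39.222.86
  93.39.214.0/23 (93.39.214.0 - 93.39.215.255) does not contain 93.39.222.86
  93.7.220.0/22 (93.7.220.0 - 93.7.223.255) does not contain 93.39.222.86
Longest matching prefix is /18 -> next hop 60.142.236.56.

60.142.236.56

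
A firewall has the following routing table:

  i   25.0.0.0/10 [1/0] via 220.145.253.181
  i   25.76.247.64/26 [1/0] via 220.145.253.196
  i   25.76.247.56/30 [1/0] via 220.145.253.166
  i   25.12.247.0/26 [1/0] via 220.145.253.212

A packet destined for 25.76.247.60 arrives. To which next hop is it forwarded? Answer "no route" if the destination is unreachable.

No entry's prefix contains 25.76.247.60; there is no default route.

no route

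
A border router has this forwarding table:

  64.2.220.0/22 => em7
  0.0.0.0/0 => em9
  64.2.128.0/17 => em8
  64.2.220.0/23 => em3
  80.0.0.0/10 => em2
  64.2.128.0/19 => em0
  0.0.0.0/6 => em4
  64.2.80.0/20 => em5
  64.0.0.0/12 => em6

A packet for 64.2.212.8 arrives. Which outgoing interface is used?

Routes whose prefix contains 64.2.212.8:
  0.0.0.0/0 (default, matches everything) -> em9
  64.0.0.0/12 (64.0.0.0 - 64.15.255.255) -> em6
  64.2.128.0/17 (64.2.128.0 - 64.2.255.255) -> em8
More-specific entries that do NOT match:
  64.2.220.0/23 (64.2.220.0 - 64.2.221.255) does not contain 64.2.212.8
  64.2.220.0/22 (64.2.220.0 - 64.2.223.255) does not contain 64.2.212.8
  64.2.80.0/20 (64.2.80.0 - 64.2.95.255) does not contain 64.2.212.8
  64.2.128.0/19 (64.2.128.0 - 64.2.159.255) does not contain 64.2.212.8
Longest matching prefix is /17 -> interface em8.

em8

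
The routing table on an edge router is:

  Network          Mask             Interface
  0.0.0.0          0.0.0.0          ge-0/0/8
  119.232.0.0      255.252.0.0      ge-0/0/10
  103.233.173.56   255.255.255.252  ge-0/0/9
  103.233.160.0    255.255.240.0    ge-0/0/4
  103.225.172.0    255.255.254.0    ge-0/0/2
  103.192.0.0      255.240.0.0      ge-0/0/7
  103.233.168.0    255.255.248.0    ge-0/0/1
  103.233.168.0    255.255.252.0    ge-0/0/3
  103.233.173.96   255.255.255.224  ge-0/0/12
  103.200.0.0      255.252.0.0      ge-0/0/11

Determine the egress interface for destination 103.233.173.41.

Routes whose prefix contains 103.233.173.41:
  0.0.0.0/0 (default, matches everything) -> ge-0/0/8
  103.233.160.0/20 (103.233.160.0 - 103.233.175.255) -> ge-0/0/4
  103.233.168.0/21 (103.233.168.0 - 103.233.175.255) -> ge-0/0/1
More-specific entries that do NOT match:
  103.233.173.56/30 (103.233.173.56 - 103.233.173.59) does not contain 103.233.173.41
  103.233.173.96/27 (103.233.173.96 - 103.233.173.127) does not contain 103.233.173.41
  103.225.172.0/23 (103.225.172.0 - 103.225.173.255) does not contain 103.233.173.41
  103.233.168.0/22 (103.233.168.0 - 103.233.171.255) does not contain 103.233.173.41
Longest matching prefix is /21 -> interface ge-0/0/1.

ge-0/0/1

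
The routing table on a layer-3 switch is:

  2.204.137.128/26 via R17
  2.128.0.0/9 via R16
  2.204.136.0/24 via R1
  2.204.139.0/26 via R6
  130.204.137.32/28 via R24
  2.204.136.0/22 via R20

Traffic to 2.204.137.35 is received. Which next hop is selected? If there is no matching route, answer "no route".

R20

Routes whose prefix contains 2.204.137.35:
  2.128.0.0/9 (2.128.0.0 - 2.255.255.255) -> R16
  2.204.136.0/22 (2.204.136.0 - 2.204.139.255) -> R20
More-specific entries that do NOT match:
  130.204.137.32/28 (130.204.137.32 - 130.204.137.47) does not contain 2.204.137.35
  2.204.137.128/26 (2.204.137.128 - 2.204.137.191) does not contain 2.204.137.35
  2.204.139.0/26 (2.204.139.0 - 2.204.139.63) does not contain 2.204.137.35
  2.204.136.0/24 (2.204.136.0 - 2.204.136.255) does not contain 2.204.137.35
Longest matching prefix is /22 -> next hop R20.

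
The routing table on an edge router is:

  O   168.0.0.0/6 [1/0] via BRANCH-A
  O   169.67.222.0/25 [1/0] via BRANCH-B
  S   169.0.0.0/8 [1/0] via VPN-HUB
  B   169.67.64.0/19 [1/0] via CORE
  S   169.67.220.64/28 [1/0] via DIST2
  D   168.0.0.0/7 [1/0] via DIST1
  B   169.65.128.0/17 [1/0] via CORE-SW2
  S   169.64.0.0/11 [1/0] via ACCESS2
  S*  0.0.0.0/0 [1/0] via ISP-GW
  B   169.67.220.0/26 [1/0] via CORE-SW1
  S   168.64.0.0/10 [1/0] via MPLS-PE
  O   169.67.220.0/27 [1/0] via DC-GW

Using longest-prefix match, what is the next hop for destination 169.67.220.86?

ACCESS2

Routes whose prefix contains 169.67.220.86:
  0.0.0.0/0 (default, matches everything) -> ISP-GW
  168.0.0.0/6 (168.0.0.0 - 171.255.255.255) -> BRANCH-A
  168.0.0.0/7 (168.0.0.0 - 169.255.255.255) -> DIST1
  169.0.0.0/8 (169.0.0.0 - 169.255.255.255) -> VPN-HUB
  169.64.0.0/11 (169.64.0.0 - 169.95.255.255) -> ACCESS2
More-specific entries that do NOT match:
  169.67.220.64/28 (169.67.220.64 - 169.67.220.79) does not contain 169.67.220.86
  169.67.220.0/27 (169.67.220.0 - 169.67.220.31) does not contain 169.67.220.86
  169.67.220.0/26 (169.67.220.0 - 169.67.220.63) does not contain 169.67.220.86
  169.67.222.0/25 (169.67.222.0 - 169.67.222.127) does not contain 169.67.220.86
  169.67.64.0/19 (169.67.64.0 - 169.67.95.255) does not contain 169.67.220.86
  169.65.128.0/17 (169.65.128.0 - 169.65.255.255) does not contain 169.67.220.86
Longest matching prefix is /11 -> next hop ACCESS2.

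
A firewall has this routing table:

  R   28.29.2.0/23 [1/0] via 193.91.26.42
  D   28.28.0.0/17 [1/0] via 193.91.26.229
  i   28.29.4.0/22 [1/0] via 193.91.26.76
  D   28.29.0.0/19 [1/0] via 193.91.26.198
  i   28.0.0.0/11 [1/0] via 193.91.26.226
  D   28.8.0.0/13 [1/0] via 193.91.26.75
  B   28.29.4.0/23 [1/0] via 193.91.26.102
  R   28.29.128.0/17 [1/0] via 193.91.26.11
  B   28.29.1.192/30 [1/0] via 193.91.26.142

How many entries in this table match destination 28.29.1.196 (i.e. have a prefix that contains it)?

Prefixes containing 28.29.1.196:
  28.0.0.0/11 (28.0.0.0 - 28.31.255.255)
  28.29.0.0/19 (28.29.0.0 - 28.29.31.255)
Total matching entries: 2.

2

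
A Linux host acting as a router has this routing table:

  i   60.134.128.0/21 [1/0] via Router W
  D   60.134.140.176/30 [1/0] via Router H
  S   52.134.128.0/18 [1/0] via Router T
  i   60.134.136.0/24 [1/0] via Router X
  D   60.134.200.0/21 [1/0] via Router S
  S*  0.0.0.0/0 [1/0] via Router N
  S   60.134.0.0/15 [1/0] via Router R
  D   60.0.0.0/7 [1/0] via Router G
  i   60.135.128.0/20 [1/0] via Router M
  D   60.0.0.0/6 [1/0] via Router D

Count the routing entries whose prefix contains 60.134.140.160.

4

Prefixes containing 60.134.140.160:
  0.0.0.0/0 (default, matches everything)
  60.0.0.0/6 (60.0.0.0 - 63.255.255.255)
  60.0.0.0/7 (60.0.0.0 - 61.255.255.255)
  60.134.0.0/15 (60.134.0.0 - 60.135.255.255)
Total matching entries: 4.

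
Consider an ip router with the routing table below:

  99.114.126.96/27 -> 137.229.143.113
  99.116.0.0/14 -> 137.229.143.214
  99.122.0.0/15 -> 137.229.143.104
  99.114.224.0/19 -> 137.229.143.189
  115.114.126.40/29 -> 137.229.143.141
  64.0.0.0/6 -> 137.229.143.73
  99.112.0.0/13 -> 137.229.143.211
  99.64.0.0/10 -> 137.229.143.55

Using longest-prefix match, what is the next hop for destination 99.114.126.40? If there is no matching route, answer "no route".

137.229.143.211

Routes whose prefix contains 99.114.126.40:
  99.64.0.0/10 (99.64.0.0 - 99.127.255.255) -> 137.229.143.55
  99.112.0.0/13 (99.112.0.0 - 99.119.255.255) -> 137.229.143.211
More-specific entries that do NOT match:
  115.114.126.40/29 (115.114.126.40 - 115.114.126.47) does not contain 99.114.126.40
  99.114.126.96/27 (99.114.126.96 - 99.114.126.127) does not contain 99.114.126.40
  99.114.224.0/19 (99.114.224.0 - 99.114.255.255) does not contain 99.114.126.40
  99.122.0.0/15 (99.122.0.0 - 99.123.255.255) does not contain 99.114.126.40
  99.116.0.0/14 (99.116.0.0 - 99.119.255.255) does not contain 99.114.126.40
Longest matching prefix is /13 -> next hop 137.229.143.211.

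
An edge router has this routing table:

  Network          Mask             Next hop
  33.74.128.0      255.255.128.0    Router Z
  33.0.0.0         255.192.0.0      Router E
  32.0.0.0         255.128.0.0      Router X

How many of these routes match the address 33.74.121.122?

No listed prefix contains 33.74.121.122.
Total matching entries: 0.

0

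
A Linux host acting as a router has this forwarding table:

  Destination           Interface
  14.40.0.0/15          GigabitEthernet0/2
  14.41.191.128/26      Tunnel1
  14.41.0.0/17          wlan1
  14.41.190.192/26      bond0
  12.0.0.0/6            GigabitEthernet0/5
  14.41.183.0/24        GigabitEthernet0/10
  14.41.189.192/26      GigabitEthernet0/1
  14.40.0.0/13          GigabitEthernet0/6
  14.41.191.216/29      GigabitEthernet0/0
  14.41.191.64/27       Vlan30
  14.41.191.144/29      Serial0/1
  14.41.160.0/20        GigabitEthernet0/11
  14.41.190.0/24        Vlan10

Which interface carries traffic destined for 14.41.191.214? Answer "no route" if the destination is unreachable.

GigabitEthernet0/2

Routes whose prefix contains 14.41.191.214:
  12.0.0.0/6 (12.0.0.0 - 15.255.255.255) -> GigabitEthernet0/5
  14.40.0.0/13 (14.40.0.0 - 14.47.255.255) -> GigabitEthernet0/6
  14.40.0.0/15 (14.40.0.0 - 14.41.255.255) -> GigabitEthernet0/2
More-specific entries that do NOT match:
  14.41.191.216/29 (14.41.191.216 - 14.41.191.223) does not contain 14.41.191.214
  14.41.191.144/29 (14.41.191.144 - 14.41.191.151) does not contain 14.41.191.214
  14.41.191.64/27 (14.41.191.64 - 14.41.191.95) does not contain 14.41.191.214
  14.41.191.128/26 (14.41.191.128 - 14.41.191.191) does not contain 14.41.191.214
  14.41.190.192/26 (14.41.190.192 - 14.41.190.255) does not contain 14.41.191.214
  14.41.189.192/26 (14.41.189.192 - 14.41.189.255) does not contain 14.41.191.214
  14.41.183.0/24 (14.41.183.0 - 14.41.183.255) does not contain 14.41.191.214
  14.41.190.0/24 (14.41.190.0 - 14.41.190.255) does not contain 14.41.191.214
  14.41.160.0/20 (14.41.160.0 - 14.41.175.255) does not contain 14.41.191.214
  14.41.0.0/17 (14.41.0.0 - 14.41.127.255) does not contain 14.41.191.214
Longest matching prefix is /15 -> interface GigabitEthernet0/2.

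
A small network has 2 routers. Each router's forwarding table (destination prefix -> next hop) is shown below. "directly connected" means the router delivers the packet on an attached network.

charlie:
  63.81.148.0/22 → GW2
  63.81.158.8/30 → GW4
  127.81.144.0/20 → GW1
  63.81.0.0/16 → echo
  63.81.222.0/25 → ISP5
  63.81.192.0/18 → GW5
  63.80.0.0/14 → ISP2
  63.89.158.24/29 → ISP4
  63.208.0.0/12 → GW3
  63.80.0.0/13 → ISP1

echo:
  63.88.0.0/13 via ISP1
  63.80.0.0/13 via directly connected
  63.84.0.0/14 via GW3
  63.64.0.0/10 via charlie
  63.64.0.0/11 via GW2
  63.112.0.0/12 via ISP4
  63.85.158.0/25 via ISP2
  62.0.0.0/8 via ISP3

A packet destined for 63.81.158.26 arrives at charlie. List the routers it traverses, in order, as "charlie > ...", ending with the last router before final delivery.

charlie > echo

At charlie: longest match for 63.81.158.26 is 63.81.0.0/16 -> echo
At echo: longest match for 63.81.158.26 is 63.80.0.0/13 -> directly connected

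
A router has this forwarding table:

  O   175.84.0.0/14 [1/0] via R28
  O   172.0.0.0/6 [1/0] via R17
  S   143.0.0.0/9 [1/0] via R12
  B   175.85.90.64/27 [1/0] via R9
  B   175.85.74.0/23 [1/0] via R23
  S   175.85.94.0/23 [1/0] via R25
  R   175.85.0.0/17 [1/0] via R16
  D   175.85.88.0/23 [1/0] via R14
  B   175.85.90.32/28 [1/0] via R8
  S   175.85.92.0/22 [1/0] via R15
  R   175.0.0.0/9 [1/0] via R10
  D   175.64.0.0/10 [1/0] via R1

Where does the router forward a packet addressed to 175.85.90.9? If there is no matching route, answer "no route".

R16

Routes whose prefix contains 175.85.90.9:
  172.0.0.0/6 (172.0.0.0 - 175.255.255.255) -> R17
  175.0.0.0/9 (175.0.0.0 - 175.127.255.255) -> R10
  175.64.0.0/10 (175.64.0.0 - 175.127.255.255) -> R1
  175.84.0.0/14 (175.84.0.0 - 175.87.255.255) -> R28
  175.85.0.0/17 (175.85.0.0 - 175.85.127.255) -> R16
More-specific entries that do NOT match:
  175.85.90.32/28 (175.85.90.32 - 175.85.90.47) does not contain 175.85.90.9
  175.85.90.64/27 (175.85.90.64 - 175.85.90.95) does not contain 175.85.90.9
  175.85.74.0/23 (175.85.74.0 - 175.85.75.255) does not contain 175.85.90.9
  175.85.94.0/23 (175.85.94.0 - 175.85.95.255) does not contain 175.85.90.9
  175.85.88.0/23 (175.85.88.0 - 175.85.89.255) does not contain 175.85.90.9
  175.85.92.0/22 (175.85.92.0 - 175.85.95.255) does not contain 175.85.90.9
Longest matching prefix is /17 -> next hop R16.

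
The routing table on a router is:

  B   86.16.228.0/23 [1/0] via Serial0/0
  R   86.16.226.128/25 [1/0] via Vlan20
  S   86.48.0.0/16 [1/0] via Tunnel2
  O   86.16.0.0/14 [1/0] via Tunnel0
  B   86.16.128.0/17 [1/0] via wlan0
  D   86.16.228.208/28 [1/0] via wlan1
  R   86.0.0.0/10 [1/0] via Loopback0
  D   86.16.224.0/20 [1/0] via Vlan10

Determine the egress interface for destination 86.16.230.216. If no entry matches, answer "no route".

Vlan10

Routes whose prefix contains 86.16.230.216:
  86.0.0.0/10 (86.0.0.0 - 86.63.255.255) -> Loopback0
  86.16.0.0/14 (86.16.0.0 - 86.19.255.255) -> Tunnel0
  86.16.128.0/17 (86.16.128.0 - 86.16.255.255) -> wlan0
  86.16.224.0/20 (86.16.224.0 - 86.16.239.255) -> Vlan10
More-specific entries that do NOT match:
  86.16.228.208/28 (86.16.228.208 - 86.16.228.223) does not contain 86.16.230.216
  86.16.226.128/25 (86.16.226.128 - 86.16.226.255) does not contain 86.16.230.216
  86.16.228.0/23 (86.16.228.0 - 86.16.229.255) does not contain 86.16.230.216
Longest matching prefix is /20 -> interface Vlan10.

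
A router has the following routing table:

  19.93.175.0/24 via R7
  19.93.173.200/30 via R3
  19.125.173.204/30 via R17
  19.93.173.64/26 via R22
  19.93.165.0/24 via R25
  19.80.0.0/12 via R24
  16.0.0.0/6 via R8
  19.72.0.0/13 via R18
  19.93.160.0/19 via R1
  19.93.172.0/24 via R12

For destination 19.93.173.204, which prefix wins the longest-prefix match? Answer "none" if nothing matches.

Entries matching 19.93.173.204:
  16.0.0.0/6 (16.0.0.0 - 19.255.255.255)
  19.80.0.0/12 (19.80.0.0 - 19.95.255.255)
  19.93.160.0/19 (19.93.160.0 - 19.93.191.255)
Most specific is 19.93.160.0/19.

19.93.160.0/19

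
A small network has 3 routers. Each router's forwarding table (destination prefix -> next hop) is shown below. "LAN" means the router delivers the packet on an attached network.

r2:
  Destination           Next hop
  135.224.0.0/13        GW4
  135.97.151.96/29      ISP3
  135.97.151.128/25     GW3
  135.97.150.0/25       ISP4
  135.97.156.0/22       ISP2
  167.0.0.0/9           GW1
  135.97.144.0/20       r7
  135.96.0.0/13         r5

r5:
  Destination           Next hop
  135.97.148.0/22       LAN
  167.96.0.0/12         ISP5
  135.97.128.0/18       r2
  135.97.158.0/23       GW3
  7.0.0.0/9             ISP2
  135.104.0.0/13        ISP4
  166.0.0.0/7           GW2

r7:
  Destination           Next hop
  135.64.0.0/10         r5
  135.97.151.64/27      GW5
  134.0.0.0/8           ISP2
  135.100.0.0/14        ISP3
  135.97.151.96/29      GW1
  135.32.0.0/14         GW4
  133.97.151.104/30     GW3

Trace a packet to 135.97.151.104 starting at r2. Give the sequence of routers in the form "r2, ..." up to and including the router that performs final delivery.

r2, r7, r5

At r2: longest match for 135.97.151.104 is 135.97.144.0/20 -> r7
At r7: longest match for 135.97.151.104 is 135.64.0.0/10 -> r5
At r5: longest match for 135.97.151.104 is 135.97.148.0/22 -> LAN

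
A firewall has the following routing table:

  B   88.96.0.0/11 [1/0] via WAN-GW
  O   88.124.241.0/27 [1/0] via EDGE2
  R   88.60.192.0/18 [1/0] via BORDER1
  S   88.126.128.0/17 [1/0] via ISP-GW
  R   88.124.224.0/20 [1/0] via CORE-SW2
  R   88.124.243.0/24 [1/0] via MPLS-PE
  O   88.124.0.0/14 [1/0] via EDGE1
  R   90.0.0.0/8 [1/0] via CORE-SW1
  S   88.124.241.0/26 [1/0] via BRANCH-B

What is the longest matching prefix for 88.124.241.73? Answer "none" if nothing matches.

Entries matching 88.124.241.73:
  88.96.0.0/11 (88.96.0.0 - 88.127.255.255)
  88.124.0.0/14 (88.124.0.0 - 88.127.255.255)
Most specific is 88.124.0.0/14.

88.124.0.0/14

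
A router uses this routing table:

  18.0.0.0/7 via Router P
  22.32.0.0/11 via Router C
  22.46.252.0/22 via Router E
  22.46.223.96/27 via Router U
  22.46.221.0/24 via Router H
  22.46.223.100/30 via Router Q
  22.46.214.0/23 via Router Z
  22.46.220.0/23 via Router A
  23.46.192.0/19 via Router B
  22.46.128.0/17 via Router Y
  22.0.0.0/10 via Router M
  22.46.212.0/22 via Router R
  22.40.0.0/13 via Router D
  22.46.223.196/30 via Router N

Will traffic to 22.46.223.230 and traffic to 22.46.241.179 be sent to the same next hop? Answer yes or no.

yes

22.46.223.230: longest match 22.46.128.0/17 -> Router Y
22.46.241.179: longest match 22.46.128.0/17 -> Router Y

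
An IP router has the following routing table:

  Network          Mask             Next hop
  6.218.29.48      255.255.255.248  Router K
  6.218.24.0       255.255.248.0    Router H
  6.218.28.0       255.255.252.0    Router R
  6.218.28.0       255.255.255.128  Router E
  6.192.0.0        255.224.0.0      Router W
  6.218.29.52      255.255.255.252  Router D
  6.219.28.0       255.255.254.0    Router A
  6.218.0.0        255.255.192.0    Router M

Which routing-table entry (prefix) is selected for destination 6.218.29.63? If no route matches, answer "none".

Entries matching 6.218.29.63:
  6.192.0.0/11 (6.192.0.0 - 6.223.255.255)
  6.218.0.0/18 (6.218.0.0 - 6.218.63.255)
  6.218.24.0/21 (6.218.24.0 - 6.218.31.255)
  6.218.28.0/22 (6.218.28.0 - 6.218.31.255)
Most specific is 6.218.28.0/22.

6.218.28.0/22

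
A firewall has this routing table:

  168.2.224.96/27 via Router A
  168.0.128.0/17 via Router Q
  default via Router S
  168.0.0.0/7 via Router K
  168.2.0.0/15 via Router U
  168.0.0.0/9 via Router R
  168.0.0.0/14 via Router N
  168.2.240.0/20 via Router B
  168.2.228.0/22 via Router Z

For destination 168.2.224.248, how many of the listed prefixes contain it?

5

Prefixes containing 168.2.224.248:
  0.0.0.0/0 (default, matches everything)
  168.0.0.0/7 (168.0.0.0 - 169.255.255.255)
  168.0.0.0/9 (168.0.0.0 - 168.127.255.255)
  168.0.0.0/14 (168.0.0.0 - 168.3.255.255)
  168.2.0.0/15 (168.2.0.0 - 168.3.255.255)
Total matching entries: 5.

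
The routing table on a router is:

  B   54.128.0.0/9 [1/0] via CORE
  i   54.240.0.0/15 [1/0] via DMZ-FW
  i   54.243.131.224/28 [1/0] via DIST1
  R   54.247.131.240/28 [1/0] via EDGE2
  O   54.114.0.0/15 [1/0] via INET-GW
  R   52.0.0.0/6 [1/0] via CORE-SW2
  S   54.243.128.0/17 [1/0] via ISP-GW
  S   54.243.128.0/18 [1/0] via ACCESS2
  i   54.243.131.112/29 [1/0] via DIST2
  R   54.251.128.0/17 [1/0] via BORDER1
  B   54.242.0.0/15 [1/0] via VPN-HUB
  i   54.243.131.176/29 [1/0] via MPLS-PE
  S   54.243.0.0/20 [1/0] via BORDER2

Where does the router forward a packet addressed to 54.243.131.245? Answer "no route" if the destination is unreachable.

ACCESS2

Routes whose prefix contains 54.243.131.245:
  52.0.0.0/6 (52.0.0.0 - 55.255.255.255) -> CORE-SW2
  54.128.0.0/9 (54.128.0.0 - 54.255.255.255) -> CORE
  54.242.0.0/15 (54.242.0.0 - 54.243.255.255) -> VPN-HUB
  54.243.128.0/17 (54.243.128.0 - 54.243.255.255) -> ISP-GW
  54.243.128.0/18 (54.243.128.0 - 54.243.191.255) -> ACCESS2
More-specific entries that do NOT match:
  54.243.131.112/29 (54.243.131.112 - 54.243.131.119) does not contain 54.243.131.245
  54.243.131.176/29 (54.243.131.176 - 54.243.131.183) does not contain 54.243.131.245
  54.243.131.224/28 (54.243.131.224 - 54.243.131.239) does not contain 54.243.131.245
  54.247.131.240/28 (54.247.131.240 - 54.247.131.255) does not contain 54.243.131.245
  54.243.0.0/20 (54.243.0.0 - 54.243.15.255) does not contain 54.243.131.245
Longest matching prefix is /18 -> next hop ACCESS2.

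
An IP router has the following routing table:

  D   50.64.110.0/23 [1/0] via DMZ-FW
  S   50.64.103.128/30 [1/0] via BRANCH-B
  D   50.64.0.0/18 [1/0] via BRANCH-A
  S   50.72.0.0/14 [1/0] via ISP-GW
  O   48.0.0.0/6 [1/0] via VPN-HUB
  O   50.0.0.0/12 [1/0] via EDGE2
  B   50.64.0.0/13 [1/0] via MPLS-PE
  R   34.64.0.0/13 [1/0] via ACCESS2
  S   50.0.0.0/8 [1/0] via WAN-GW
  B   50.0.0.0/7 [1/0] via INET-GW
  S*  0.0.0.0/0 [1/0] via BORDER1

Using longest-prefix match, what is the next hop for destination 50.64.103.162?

MPLS-PE

Routes whose prefix contains 50.64.103.162:
  0.0.0.0/0 (default, matches everything) -> BORDER1
  48.0.0.0/6 (48.0.0.0 - 51.255.255.255) -> VPN-HUB
  50.0.0.0/7 (50.0.0.0 - 51.255.255.255) -> INET-GW
  50.0.0.0/8 (50.0.0.0 - 50.255.255.255) -> WAN-GW
  50.64.0.0/13 (50.64.0.0 - 50.71.255.255) -> MPLS-PE
More-specific entries that do NOT match:
  50.64.103.128/30 (50.64.103.128 - 50.64.103.131) does not contain 50.64.103.162
  50.64.110.0/23 (50.64.110.0 - 50.64.111.255) does not contain 50.64.103.162
  50.64.0.0/18 (50.64.0.0 - 50.64.63.255) does not contain 50.64.103.162
  50.72.0.0/14 (50.72.0.0 - 50.75.255.255) does not contain 50.64.103.162
Longest matching prefix is /13 -> next hop MPLS-PE.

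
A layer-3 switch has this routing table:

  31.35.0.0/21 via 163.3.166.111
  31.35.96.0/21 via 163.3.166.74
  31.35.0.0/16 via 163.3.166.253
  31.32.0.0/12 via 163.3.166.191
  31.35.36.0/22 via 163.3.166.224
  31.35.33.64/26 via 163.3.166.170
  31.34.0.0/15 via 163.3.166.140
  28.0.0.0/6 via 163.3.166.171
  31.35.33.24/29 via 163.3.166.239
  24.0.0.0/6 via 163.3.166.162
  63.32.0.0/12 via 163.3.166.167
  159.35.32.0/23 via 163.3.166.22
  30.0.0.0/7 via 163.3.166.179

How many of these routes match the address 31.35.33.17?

Prefixes containing 31.35.33.17:
  28.0.0.0/6 (28.0.0.0 - 31.255.255.255)
  30.0.0.0/7 (30.0.0.0 - 31.255.255.255)
  31.32.0.0/12 (31.32.0.0 - 31.47.255.255)
  31.34.0.0/15 (31.34.0.0 - 31.35.255.255)
  31.35.0.0/16 (31.35.0.0 - 31.35.255.255)
Total matching entries: 5.

5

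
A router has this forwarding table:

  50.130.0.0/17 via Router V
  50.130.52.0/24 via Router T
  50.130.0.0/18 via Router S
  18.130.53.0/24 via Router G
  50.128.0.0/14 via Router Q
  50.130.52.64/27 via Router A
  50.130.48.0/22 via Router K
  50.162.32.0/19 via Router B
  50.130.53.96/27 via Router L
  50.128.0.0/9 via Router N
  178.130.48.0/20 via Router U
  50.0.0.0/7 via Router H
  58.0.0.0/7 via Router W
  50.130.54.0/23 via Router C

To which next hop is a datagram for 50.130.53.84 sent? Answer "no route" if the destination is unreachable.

Router S

Routes whose prefix contains 50.130.53.84:
  50.0.0.0/7 (50.0.0.0 - 51.255.255.255) -> Router H
  50.128.0.0/9 (50.128.0.0 - 50.255.255.255) -> Router N
  50.128.0.0/14 (50.128.0.0 - 50.131.255.255) -> Router Q
  50.130.0.0/17 (50.130.0.0 - 50.130.127.255) -> Router V
  50.130.0.0/18 (50.130.0.0 - 50.130.63.255) -> Router S
More-specific entries that do NOT match:
  50.130.52.64/27 (50.130.52.64 - 50.130.52.95) does not contain 50.130.53.84
  50.130.53.96/27 (50.130.53.96 - 50.130.53.127) does not contain 50.130.53.84
  50.130.52.0/24 (50.130.52.0 - 50.130.52.255) does not contain 50.130.53.84
  18.130.53.0/24 (18.130.53.0 - 18.130.53.255) does not contain 50.130.53.84
  50.130.54.0/23 (50.130.54.0 - 50.130.55.255) does not contain 50.130.53.84
  50.130.48.0/22 (50.130.48.0 - 50.130.51.255) does not contain 50.130.53.84
  178.130.48.0/20 (178.130.48.0 - 178.130.63.255) does not contain 50.130.53.84
  50.162.32.0/19 (50.162.32.0 - 50.162.63.255) does not contain 50.130.53.84
Longest matching prefix is /18 -> next hop Router S.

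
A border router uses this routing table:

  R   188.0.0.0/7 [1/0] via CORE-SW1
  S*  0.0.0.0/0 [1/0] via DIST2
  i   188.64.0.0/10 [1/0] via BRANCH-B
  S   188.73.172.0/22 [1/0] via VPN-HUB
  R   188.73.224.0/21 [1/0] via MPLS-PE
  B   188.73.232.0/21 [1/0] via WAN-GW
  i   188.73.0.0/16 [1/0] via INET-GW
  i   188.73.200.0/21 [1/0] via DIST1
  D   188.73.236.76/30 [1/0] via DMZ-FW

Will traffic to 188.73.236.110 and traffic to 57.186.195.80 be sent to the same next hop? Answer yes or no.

188.73.236.110: longest match 188.73.232.0/21 -> WAN-GW
57.186.195.80: longest match 0.0.0.0/0 -> DIST2

no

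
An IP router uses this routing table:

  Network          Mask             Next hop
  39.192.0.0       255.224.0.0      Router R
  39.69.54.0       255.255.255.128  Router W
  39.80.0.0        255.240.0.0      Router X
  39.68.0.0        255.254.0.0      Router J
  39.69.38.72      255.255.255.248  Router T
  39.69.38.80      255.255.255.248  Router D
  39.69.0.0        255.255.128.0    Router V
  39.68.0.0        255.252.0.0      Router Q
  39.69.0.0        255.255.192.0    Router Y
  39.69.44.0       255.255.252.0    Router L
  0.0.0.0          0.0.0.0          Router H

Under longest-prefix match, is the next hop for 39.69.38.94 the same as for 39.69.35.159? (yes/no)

39.69.38.94: longest match 39.69.0.0/18 -> Router Y
39.69.35.159: longest match 39.69.0.0/18 -> Router Y

yes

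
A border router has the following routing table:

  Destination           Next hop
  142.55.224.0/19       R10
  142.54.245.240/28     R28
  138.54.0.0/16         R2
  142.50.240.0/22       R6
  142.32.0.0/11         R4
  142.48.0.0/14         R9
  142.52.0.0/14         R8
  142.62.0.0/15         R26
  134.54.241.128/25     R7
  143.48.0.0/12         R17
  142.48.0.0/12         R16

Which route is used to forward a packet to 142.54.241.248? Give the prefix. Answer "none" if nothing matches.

Entries matching 142.54.241.248:
  142.32.0.0/11 (142.32.0.0 - 142.63.255.255)
  142.48.0.0/12 (142.48.0.0 - 142.63.255.255)
  142.52.0.0/14 (142.52.0.0 - 142.55.255.255)
Most specific is 142.52.0.0/14.

142.52.0.0/14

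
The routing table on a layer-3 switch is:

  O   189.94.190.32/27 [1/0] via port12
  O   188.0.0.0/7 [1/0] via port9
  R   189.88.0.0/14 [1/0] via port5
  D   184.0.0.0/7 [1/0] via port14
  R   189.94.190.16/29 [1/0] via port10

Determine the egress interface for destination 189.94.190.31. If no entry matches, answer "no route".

Routes whose prefix contains 189.94.190.31:
  188.0.0.0/7 (188.0.0.0 - 189.255.255.255) -> port9
More-specific entries that do NOT match:
  189.94.190.16/29 (189.94.190.16 - 189.94.190.23) does not contain 189.94.190.31
  189.94.190.32/27 (189.94.190.32 - 189.94.190.63) does not contain 189.94.190.31
  189.88.0.0/14 (189.88.0.0 - 189.91.255.255) does not contain 189.94.190.31
Longest matching prefix is /7 -> interface port9.

port9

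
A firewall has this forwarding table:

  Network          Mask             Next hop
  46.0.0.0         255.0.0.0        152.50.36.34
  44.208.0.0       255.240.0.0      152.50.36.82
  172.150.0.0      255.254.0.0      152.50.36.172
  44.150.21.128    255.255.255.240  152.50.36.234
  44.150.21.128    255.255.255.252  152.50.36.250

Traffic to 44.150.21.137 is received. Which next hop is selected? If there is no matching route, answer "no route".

152.50.36.234

Routes whose prefix contains 44.150.21.137:
  44.150.21.128/28 (44.150.21.128 - 44.150.21.143) -> 152.50.36.234
More-specific entries that do NOT match:
  44.150.21.128/30 (44.150.21.128 - 44.150.21.131) does not contain 44.150.21.137
Longest matching prefix is /28 -> next hop 152.50.36.234.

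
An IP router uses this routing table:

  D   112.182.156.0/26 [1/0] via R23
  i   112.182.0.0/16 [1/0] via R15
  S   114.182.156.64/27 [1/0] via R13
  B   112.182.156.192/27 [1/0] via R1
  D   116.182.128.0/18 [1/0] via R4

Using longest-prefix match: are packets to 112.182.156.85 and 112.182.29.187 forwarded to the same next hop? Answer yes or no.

112.182.156.85: longest match 112.182.0.0/16 -> R15
112.182.29.187: longest match 112.182.0.0/16 -> R15

yes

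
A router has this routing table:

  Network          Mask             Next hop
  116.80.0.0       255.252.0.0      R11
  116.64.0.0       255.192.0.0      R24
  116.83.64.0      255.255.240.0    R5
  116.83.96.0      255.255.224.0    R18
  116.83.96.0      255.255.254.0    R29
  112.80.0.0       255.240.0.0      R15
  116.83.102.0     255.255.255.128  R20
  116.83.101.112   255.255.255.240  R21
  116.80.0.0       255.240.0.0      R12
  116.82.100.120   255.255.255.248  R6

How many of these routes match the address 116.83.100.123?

Prefixes containing 116.83.100.123:
  116.64.0.0/10 (116.64.0.0 - 116.127.255.255)
  116.80.0.0/12 (116.80.0.0 - 116.95.255.255)
  116.80.0.0/14 (116.80.0.0 - 116.83.255.255)
  116.83.96.0/19 (116.83.96.0 - 116.83.127.255)
Total matching entries: 4.

4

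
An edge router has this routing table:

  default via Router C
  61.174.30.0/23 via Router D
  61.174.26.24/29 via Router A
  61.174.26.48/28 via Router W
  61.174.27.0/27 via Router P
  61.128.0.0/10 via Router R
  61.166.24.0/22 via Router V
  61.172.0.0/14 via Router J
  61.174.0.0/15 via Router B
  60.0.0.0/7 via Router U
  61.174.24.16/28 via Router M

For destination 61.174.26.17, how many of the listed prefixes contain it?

5

Prefixes containing 61.174.26.17:
  0.0.0.0/0 (default, matches everything)
  60.0.0.0/7 (60.0.0.0 - 61.255.255.255)
  61.128.0.0/10 (61.128.0.0 - 61.191.255.255)
  61.172.0.0/14 (61.172.0.0 - 61.175.255.255)
  61.174.0.0/15 (61.174.0.0 - 61.175.255.255)
Total matching entries: 5.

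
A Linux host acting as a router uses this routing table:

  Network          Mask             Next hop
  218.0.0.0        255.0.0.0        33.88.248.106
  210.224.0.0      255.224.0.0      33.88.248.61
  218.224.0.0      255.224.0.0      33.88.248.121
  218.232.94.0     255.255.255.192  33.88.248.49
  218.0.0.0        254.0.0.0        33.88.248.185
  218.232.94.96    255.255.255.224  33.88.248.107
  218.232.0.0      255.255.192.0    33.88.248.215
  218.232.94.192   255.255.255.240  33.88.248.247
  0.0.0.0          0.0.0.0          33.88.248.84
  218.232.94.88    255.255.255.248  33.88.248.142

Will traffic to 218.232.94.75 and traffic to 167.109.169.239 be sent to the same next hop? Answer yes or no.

no

218.232.94.75: longest match 218.224.0.0/11 -> 33.88.248.121
167.109.169.239: longest match 0.0.0.0/0 -> 33.88.248.84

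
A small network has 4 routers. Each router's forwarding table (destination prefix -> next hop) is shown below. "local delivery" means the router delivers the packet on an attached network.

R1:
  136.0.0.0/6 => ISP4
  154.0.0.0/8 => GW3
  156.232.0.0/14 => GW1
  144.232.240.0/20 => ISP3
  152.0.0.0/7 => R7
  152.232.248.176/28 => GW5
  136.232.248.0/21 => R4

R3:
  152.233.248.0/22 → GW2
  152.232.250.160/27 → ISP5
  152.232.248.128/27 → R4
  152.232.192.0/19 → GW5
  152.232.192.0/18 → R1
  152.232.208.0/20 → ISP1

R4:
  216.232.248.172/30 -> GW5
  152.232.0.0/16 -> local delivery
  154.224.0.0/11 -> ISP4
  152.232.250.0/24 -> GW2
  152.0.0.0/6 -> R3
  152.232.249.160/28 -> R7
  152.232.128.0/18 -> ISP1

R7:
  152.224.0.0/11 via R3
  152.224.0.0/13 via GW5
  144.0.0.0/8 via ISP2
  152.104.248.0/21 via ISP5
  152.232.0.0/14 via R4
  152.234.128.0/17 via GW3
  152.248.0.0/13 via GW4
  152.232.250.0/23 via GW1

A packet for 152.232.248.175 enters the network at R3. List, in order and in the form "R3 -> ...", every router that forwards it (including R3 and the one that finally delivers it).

R3 -> R1 -> R7 -> R4

At R3: longest match for 152.232.248.175 is 152.232.192.0/18 -> R1
At R1: longest match for 152.232.248.175 is 152.0.0.0/7 -> R7
At R7: longest match for 152.232.248.175 is 152.232.0.0/14 -> R4
At R4: longest match for 152.232.248.175 is 152.232.0.0/16 -> local delivery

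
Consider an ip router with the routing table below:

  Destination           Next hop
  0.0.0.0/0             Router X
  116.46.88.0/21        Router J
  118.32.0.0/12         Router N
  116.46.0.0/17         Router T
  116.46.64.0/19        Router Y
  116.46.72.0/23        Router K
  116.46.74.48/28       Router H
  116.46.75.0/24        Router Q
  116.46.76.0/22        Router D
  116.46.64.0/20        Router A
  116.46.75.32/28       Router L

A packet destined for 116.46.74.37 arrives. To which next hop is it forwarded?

Router A

Routes whose prefix contains 116.46.74.37:
  0.0.0.0/0 (default, matches everything) -> Router X
  116.46.0.0/17 (116.46.0.0 - 116.46.127.255) -> Router T
  116.46.64.0/19 (116.46.64.0 - 116.46.95.255) -> Router Y
  116.46.64.0/20 (116.46.64.0 - 116.46.79.255) -> Router A
More-specific entries that do NOT match:
  116.46.74.48/28 (116.46.74.48 - 116.46.74.63) does not contain 116.46.74.37
  116.46.75.32/28 (116.46.75.32 - 116.46.75.47) does not contain 116.46.74.37
  116.46.75.0/24 (116.46.75.0 - 116.46.75.255) does not contain 116.46.74.37
  116.46.72.0/23 (116.46.72.0 - 116.46.73.255) does not contain 116.46.74.37
  116.46.76.0/22 (116.46.76.0 - 116.46.79.255) does not contain 116.46.74.37
  116.46.88.0/21 (116.46.88.0 - 116.46.95.255) does not contain 116.46.74.37
Longest matching prefix is /20 -> next hop Router A.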